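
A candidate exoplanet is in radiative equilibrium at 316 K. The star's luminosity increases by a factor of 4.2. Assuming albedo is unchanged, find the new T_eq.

T_eq ∝ L^(1/4) · d^(−1/2).
T′ = 316 × 4.2^(1/4) = 452 K.

T_eq ≈ 452 K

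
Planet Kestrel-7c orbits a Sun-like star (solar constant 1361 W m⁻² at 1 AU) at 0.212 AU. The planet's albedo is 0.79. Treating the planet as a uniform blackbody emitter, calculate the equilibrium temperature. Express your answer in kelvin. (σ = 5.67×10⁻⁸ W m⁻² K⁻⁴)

Flux at 0.212 AU: S = 1361/0.212² = 3.03×10⁴ W m⁻².
Energy balance: absorbed = emitted ⇒ πR²·S(1−A) = 4πR²·σT_eq⁴, so T_eq⁴ = S(1−A)/(4σ).
T_eq = [3.03×10⁴ × 0.21 / (4 × 5.67×10⁻⁸)]^(1/4) = (2.80×10¹⁰)^(1/4) = 409 K.

T_eq ≈ 409 K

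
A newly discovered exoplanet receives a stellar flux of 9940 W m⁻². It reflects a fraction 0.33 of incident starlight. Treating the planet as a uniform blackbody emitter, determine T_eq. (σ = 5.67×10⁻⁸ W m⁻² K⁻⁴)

T_eq ≈ 414 K

Energy balance: absorbed = emitted ⇒ πR²·S(1−A) = 4πR²·σT_eq⁴, so T_eq⁴ = S(1−A)/(4σ).
T_eq = [9940 × 0.67 / (4 × 5.67×10⁻⁸)]^(1/4) = (2.94×10¹⁰)^(1/4) = 414 K.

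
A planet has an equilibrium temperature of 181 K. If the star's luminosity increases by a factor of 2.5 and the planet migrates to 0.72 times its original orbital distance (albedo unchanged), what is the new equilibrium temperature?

T_eq ∝ L^(1/4) · d^(−1/2).
T′ = 181 × 2.5^(1/4) / 0.72^(1/2) = 268 K.

T_eq ≈ 268 K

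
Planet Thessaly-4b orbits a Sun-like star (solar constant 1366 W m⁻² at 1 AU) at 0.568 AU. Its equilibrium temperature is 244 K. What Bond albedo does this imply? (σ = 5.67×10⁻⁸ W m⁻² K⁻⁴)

A ≈ 0.81

Flux at 0.568 AU: S = 1366/0.568² = 4230 W m⁻².
From T_eq⁴ = S(1−A)/(4σ): 1−A = 4σT_eq⁴/S.
1−A = 4 × 5.67×10⁻⁸ × (244)⁴ / 4230 = 0.190.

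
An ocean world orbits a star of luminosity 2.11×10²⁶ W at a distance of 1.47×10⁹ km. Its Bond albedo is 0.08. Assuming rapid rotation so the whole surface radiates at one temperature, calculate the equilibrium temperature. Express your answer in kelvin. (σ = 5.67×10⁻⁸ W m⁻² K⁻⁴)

d = 1.47×10⁹ km = 1.47×10¹² m.
Flux: S = L/(4πd²) = 2.11×10²⁶/(4π×(1.47×10¹²)²) = 7.77 W m⁻².
Energy balance: absorbed = emitted ⇒ πR²·S(1−A) = 4πR²·σT_eq⁴, so T_eq⁴ = S(1−A)/(4σ).
T_eq = [7.77 × 0.92 / (4 × 5.67×10⁻⁸)]^(1/4) = (3.15×10⁷)^(1/4) = 74.9 K.

T_eq ≈ 74.9 K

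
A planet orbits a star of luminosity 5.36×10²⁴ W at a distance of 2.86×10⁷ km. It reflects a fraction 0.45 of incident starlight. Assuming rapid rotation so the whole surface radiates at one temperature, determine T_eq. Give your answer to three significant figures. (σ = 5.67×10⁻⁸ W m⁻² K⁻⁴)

d = 2.86×10⁷ km = 2.86×10¹⁰ m.
Flux: S = L/(4πd²) = 5.36×10²⁴/(4π×(2.86×10¹⁰)²) = 521 W m⁻².
Energy balance: absorbed = emitted ⇒ πR²·S(1−A) = 4πR²·σT_eq⁴, so T_eq⁴ = S(1−A)/(4σ).
T_eq = [521 × 0.55 / (4 × 5.67×10⁻⁸)]^(1/4) = (1.26×10⁹)^(1/4) = 189 K.

T_eq ≈ 189 K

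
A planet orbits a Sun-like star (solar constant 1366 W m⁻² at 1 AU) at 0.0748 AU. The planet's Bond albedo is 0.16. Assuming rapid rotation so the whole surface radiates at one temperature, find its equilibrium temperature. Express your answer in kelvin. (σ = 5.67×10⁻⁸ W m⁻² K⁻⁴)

Flux at 0.0748 AU: S = 1366/0.0748² = 2.44×10⁵ W m⁻².
Energy balance: absorbed = emitted ⇒ πR²·S(1−A) = 4πR²·σT_eq⁴, so T_eq⁴ = S(1−A)/(4σ).
T_eq = [2.44×10⁵ × 0.84 / (4 × 5.67×10⁻⁸)]^(1/4) = (9.04×10¹¹)^(1/4) = 975 K.

T_eq ≈ 975 K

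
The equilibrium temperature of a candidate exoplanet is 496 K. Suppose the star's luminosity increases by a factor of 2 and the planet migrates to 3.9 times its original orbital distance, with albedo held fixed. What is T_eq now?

T_eq ≈ 299 K

T_eq ∝ L^(1/4) · d^(−1/2).
T′ = 496 × 2^(1/4) / 3.9^(1/2) = 299 K.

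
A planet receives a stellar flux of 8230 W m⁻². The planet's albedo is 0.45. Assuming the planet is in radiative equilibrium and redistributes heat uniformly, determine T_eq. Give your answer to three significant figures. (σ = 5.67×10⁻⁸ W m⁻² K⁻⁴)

Energy balance: absorbed = emitted ⇒ πR²·S(1−A) = 4πR²·σT_eq⁴, so T_eq⁴ = S(1−A)/(4σ).
T_eq = [8230 × 0.55 / (4 × 5.67×10⁻⁸)]^(1/4) = (2.00×10¹⁰)^(1/4) = 376 K.

T_eq ≈ 376 K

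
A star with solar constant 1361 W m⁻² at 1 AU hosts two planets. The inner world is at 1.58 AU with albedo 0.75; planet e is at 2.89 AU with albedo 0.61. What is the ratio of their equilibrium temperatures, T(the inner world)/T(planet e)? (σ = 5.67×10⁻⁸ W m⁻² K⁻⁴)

T₁/T₂ ≈ 1.210

T_eq = [S₀(1−A)/(4σd²)]^(1/4), so T ∝ (1−A)^(1/4) / √d.
T₁ = [1361×0.25/(4×5.67×10⁻⁸×1.58²)]^(1/4) = 156.57 K.
T₂ = [1361×0.39/(4×5.67×10⁻⁸×2.89²)]^(1/4) = 129.38 K.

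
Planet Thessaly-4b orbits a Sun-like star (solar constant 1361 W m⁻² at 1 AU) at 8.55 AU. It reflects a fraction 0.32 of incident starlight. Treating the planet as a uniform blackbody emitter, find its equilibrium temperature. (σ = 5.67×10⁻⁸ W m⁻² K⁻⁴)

T_eq ≈ 86.4 K

Flux at 8.55 AU: S = 1361/8.55² = 18.6 W m⁻².
Energy balance: absorbed = emitted ⇒ πR²·S(1−A) = 4πR²·σT_eq⁴, so T_eq⁴ = S(1−A)/(4σ).
T_eq = [18.6 × 0.68 / (4 × 5.67×10⁻⁸)]^(1/4) = (5.58×10⁷)^(1/4) = 86.4 K.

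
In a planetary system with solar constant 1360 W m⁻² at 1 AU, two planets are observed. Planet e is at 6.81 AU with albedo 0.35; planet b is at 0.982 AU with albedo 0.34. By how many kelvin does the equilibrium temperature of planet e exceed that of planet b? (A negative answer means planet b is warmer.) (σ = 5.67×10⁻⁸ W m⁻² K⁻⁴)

T_eq = [S₀(1−A)/(4σd²)]^(1/4), so T ∝ (1−A)^(1/4) / √d.
T₁ = [1360×0.65/(4×5.67×10⁻⁸×6.81²)]^(1/4) = 95.75 K.
T₂ = [1360×0.66/(4×5.67×10⁻⁸×0.982²)]^(1/4) = 253.11 K.

ΔT ≈ -157.4 K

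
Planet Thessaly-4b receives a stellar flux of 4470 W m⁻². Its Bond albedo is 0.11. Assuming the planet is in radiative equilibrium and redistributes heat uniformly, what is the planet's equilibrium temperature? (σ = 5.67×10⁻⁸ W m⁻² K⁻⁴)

T_eq ≈ 364 K

Energy balance: absorbed = emitted ⇒ πR²·S(1−A) = 4πR²·σT_eq⁴, so T_eq⁴ = S(1−A)/(4σ).
T_eq = [4470 × 0.89 / (4 × 5.67×10⁻⁸)]^(1/4) = (1.75×10¹⁰)^(1/4) = 364 K.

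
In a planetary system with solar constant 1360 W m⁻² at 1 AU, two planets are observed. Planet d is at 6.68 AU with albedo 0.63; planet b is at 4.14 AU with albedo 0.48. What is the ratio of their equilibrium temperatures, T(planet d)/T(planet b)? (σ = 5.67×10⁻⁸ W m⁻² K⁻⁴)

T₁/T₂ ≈ 0.723

T_eq = [S₀(1−A)/(4σd²)]^(1/4), so T ∝ (1−A)^(1/4) / √d.
T₁ = [1360×0.37/(4×5.67×10⁻⁸×6.68²)]^(1/4) = 83.97 K.
T₂ = [1360×0.52/(4×5.67×10⁻⁸×4.14²)]^(1/4) = 116.14 K.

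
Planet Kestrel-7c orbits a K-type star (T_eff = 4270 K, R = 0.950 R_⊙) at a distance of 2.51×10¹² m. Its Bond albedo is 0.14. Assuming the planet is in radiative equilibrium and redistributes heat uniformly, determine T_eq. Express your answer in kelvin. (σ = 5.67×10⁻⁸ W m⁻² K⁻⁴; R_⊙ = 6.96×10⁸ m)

R_⋆ = 0.950 × 6.96×10⁸ = 6.61×10⁸ m.
L = 4πR_⋆²σT_⋆⁴ = 4π(6.61×10⁸)² × 5.67×10⁻⁸ × (4270)⁴ = 1.04×10²⁶ W.
S = L/(4πd²) = 1.31 W m⁻².
Energy balance: absorbed = emitted ⇒ πR²·S(1−A) = 4πR²·σT_eq⁴, so T_eq⁴ = S(1−A)/(4σ).
T_eq = [1.31 × 0.86 / (4 × 5.67×10⁻⁸)]^(1/4) = (4.96×10⁶)^(1/4) = 47.2 K.

T_eq ≈ 47.2 K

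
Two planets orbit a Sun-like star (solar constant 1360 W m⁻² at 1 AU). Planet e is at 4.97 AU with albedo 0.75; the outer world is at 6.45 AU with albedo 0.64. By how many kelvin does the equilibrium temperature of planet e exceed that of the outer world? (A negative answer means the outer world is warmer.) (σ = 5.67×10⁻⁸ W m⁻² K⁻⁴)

T_eq = [S₀(1−A)/(4σd²)]^(1/4), so T ∝ (1−A)^(1/4) / √d.
T₁ = [1360×0.25/(4×5.67×10⁻⁸×4.97²)]^(1/4) = 88.26 K.
T₂ = [1360×0.36/(4×5.67×10⁻⁸×6.45²)]^(1/4) = 84.87 K.

ΔT ≈ 3.4 K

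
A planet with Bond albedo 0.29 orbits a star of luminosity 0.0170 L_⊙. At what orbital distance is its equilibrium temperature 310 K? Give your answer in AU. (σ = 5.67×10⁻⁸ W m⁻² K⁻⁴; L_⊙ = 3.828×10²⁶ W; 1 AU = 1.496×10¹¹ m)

L = 0.0170 × 3.828×10²⁶ = 6.51×10²⁴ W.
From T_eq⁴ = L(1−A)/(16πσd²): d = √[L(1−A)/(16πσT_eq⁴)].
d = √[6.51×10²⁴ × 0.71 / (16π × 5.67×10⁻⁸ × (310)⁴)] = 1.32×10¹⁰ m = 0.0886 AU.

d ≈ 0.0886 AU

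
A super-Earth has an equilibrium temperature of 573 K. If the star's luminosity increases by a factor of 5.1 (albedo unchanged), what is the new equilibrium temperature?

T_eq ≈ 861 K

T_eq ∝ L^(1/4) · d^(−1/2).
T′ = 573 × 5.1^(1/4) = 861 K.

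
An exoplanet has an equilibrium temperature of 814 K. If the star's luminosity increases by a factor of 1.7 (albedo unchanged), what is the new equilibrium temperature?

T_eq ≈ 929 K

T_eq ∝ L^(1/4) · d^(−1/2).
T′ = 814 × 1.7^(1/4) = 929 K.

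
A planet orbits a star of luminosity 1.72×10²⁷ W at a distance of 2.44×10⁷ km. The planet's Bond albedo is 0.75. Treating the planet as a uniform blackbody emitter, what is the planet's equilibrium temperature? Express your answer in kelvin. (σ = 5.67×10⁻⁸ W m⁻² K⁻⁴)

d = 2.44×10⁷ km = 2.44×10¹⁰ m.
Flux: S = L/(4πd²) = 1.72×10²⁷/(4π×(2.44×10¹⁰)²) = 2.30×10⁵ W m⁻².
Energy balance: absorbed = emitted ⇒ πR²·S(1−A) = 4πR²·σT_eq⁴, so T_eq⁴ = S(1−A)/(4σ).
T_eq = [2.30×10⁵ × 0.25 / (4 × 5.67×10⁻⁸)]^(1/4) = (2.53×10¹¹)^(1/4) = 710 K.

T_eq ≈ 710 K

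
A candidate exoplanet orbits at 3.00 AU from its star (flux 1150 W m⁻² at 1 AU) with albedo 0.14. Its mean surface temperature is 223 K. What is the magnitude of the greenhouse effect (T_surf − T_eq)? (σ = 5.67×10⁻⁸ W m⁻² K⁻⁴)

ΔT ≈ 74.6 K

S = 1150/3.00² = 127.8 W m⁻².
T_eq = [S(1−A)/(4σ)]^(1/4) = [127.8×0.86/(4×5.67×10⁻⁸)]^(1/4) = 148.4 K.
ΔT = T_surf − T_eq = 223 − 148.4.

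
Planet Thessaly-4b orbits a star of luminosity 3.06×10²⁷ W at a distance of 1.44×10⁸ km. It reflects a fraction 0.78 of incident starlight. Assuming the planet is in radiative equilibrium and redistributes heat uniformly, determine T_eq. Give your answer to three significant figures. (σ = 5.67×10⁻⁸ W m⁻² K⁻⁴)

T_eq ≈ 327 K

d = 1.44×10⁸ km = 1.44×10¹¹ m.
Flux: S = L/(4πd²) = 3.06×10²⁷/(4π×(1.44×10¹¹)²) = 1.17×10⁴ W m⁻².
Energy balance: absorbed = emitted ⇒ πR²·S(1−A) = 4πR²·σT_eq⁴, so T_eq⁴ = S(1−A)/(4σ).
T_eq = [1.17×10⁴ × 0.22 / (4 × 5.67×10⁻⁸)]^(1/4) = (1.14×10¹⁰)^(1/4) = 327 K.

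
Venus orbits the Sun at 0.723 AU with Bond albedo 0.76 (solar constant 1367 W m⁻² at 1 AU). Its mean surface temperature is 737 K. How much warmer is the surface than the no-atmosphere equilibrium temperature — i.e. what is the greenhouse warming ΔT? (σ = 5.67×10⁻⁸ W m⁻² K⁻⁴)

S = 1367/0.723² = 2615 W m⁻².
T_eq = [S(1−A)/(4σ)]^(1/4) = [2615×0.24/(4×5.67×10⁻⁸)]^(1/4) = 229.4 K.
ΔT = T_surf − T_eq = 737 − 229.4.

ΔT ≈ 507.6 K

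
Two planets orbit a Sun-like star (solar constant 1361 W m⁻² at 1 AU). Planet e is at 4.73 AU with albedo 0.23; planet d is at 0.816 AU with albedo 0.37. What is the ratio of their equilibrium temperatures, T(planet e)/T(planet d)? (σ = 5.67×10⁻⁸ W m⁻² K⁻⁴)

T₁/T₂ ≈ 0.437

T_eq = [S₀(1−A)/(4σd²)]^(1/4), so T ∝ (1−A)^(1/4) / √d.
T₁ = [1361×0.77/(4×5.67×10⁻⁸×4.73²)]^(1/4) = 119.88 K.
T₂ = [1361×0.63/(4×5.67×10⁻⁸×0.816²)]^(1/4) = 274.50 K.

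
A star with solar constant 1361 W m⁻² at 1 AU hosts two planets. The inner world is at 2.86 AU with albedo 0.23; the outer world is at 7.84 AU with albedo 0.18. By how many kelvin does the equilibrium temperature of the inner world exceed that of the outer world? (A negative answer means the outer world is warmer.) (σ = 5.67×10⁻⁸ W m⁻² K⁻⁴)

ΔT ≈ 59.6 K

T_eq = [S₀(1−A)/(4σd²)]^(1/4), so T ∝ (1−A)^(1/4) / √d.
T₁ = [1361×0.77/(4×5.67×10⁻⁸×2.86²)]^(1/4) = 154.17 K.
T₂ = [1361×0.82/(4×5.67×10⁻⁸×7.84²)]^(1/4) = 94.59 K.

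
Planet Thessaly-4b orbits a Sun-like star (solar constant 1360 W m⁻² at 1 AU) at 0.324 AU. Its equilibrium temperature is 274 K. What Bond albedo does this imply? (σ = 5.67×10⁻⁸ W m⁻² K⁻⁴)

A ≈ 0.90

Flux at 0.324 AU: S = 1360/0.324² = 1.30×10⁴ W m⁻².
From T_eq⁴ = S(1−A)/(4σ): 1−A = 4σT_eq⁴/S.
1−A = 4 × 5.67×10⁻⁸ × (274)⁴ / 1.30×10⁴ = 0.099.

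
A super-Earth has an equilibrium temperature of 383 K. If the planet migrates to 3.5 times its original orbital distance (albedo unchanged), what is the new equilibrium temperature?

T_eq ≈ 205 K

T_eq ∝ L^(1/4) · d^(−1/2).
T′ = 383 / 3.5^(1/2) = 205 K.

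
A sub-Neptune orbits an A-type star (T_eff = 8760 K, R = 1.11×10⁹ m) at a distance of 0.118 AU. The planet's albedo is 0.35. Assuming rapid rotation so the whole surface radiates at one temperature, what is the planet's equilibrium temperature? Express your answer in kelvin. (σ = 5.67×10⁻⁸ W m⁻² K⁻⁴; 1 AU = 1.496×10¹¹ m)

d = 0.118 AU = 1.77×10¹⁰ m.
L = 4πR_⋆²σT_⋆⁴ = 4π(1.11×10⁹)² × 5.67×10⁻⁸ × (8760)⁴ = 5.17×10²⁷ W.
S = L/(4πd²) = 1.32×10⁶ W m⁻².
Energy balance: absorbed = emitted ⇒ πR²·S(1−A) = 4πR²·σT_eq⁴, so T_eq⁴ = S(1−A)/(4σ).
T_eq = [1.32×10⁶ × 0.65 / (4 × 5.67×10⁻⁸)]^(1/4) = (3.78×10¹²)^(1/4) = 1390 K.

T_eq ≈ 1390 K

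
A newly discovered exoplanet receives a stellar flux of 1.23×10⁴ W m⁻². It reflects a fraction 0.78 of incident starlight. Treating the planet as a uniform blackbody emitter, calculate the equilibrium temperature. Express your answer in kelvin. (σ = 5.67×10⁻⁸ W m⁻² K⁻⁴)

Energy balance: absorbed = emitted ⇒ πR²·S(1−A) = 4πR²·σT_eq⁴, so T_eq⁴ = S(1−A)/(4σ).
T_eq = [1.23×10⁴ × 0.22 / (4 × 5.67×10⁻⁸)]^(1/4) = (1.19×10¹⁰)^(1/4) = 330 K.

T_eq ≈ 330 K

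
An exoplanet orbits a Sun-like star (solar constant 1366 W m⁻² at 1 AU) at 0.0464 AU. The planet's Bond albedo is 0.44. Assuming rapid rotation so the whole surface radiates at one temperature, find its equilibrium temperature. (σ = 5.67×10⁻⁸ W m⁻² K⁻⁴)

Flux at 0.0464 AU: S = 1366/0.0464² = 6.34×10⁵ W m⁻².
Energy balance: absorbed = emitted ⇒ πR²·S(1−A) = 4πR²·σT_eq⁴, so T_eq⁴ = S(1−A)/(4σ).
T_eq = [6.34×10⁵ × 0.56 / (4 × 5.67×10⁻⁸)]^(1/4) = (1.57×10¹²)^(1/4) = 1120 K.

T_eq ≈ 1120 K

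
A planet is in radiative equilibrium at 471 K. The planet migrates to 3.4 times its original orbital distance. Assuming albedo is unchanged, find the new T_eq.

T_eq ∝ L^(1/4) · d^(−1/2).
T′ = 471 / 3.4^(1/2) = 255 K.

T_eq ≈ 255 K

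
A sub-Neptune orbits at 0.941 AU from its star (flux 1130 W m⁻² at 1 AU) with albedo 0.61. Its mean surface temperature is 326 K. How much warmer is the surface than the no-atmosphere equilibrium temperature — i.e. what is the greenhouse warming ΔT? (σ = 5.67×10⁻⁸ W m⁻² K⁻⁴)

ΔT ≈ 109.6 K

S = 1130/0.941² = 1276 W m⁻².
T_eq = [S(1−A)/(4σ)]^(1/4) = [1276×0.39/(4×5.67×10⁻⁸)]^(1/4) = 216.4 K.
ΔT = T_surf − T_eq = 326 − 216.4.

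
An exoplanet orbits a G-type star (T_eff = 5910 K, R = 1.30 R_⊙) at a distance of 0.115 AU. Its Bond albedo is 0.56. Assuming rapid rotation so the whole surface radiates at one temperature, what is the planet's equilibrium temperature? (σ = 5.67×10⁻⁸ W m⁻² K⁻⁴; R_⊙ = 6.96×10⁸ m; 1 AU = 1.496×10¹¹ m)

R_⋆ = 1.30 × 6.96×10⁸ = 9.05×10⁸ m.
d = 0.115 AU = 1.72×10¹⁰ m.
L = 4πR_⋆²σT_⋆⁴ = 4π(9.05×10⁸)² × 5.67×10⁻⁸ × (5910)⁴ = 7.12×10²⁶ W.
S = L/(4πd²) = 1.91×10⁵ W m⁻².
Energy balance: absorbed = emitted ⇒ πR²·S(1−A) = 4πR²·σT_eq⁴, so T_eq⁴ = S(1−A)/(4σ).
T_eq = [1.91×10⁵ × 0.44 / (4 × 5.67×10⁻⁸)]^(1/4) = (3.71×10¹¹)^(1/4) = 781 K.

T_eq ≈ 781 K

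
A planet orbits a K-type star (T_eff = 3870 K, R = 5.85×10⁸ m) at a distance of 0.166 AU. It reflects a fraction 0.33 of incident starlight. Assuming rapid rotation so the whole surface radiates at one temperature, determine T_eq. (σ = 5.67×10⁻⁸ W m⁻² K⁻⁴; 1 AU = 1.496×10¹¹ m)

T_eq ≈ 380 K

d = 0.166 AU = 2.48×10¹⁰ m.
L = 4πR_⋆²σT_⋆⁴ = 4π(5.85×10⁸)² × 5.67×10⁻⁸ × (3870)⁴ = 5.47×10²⁵ W.
S = L/(4πd²) = 7060 W m⁻².
Energy balance: absorbed = emitted ⇒ πR²·S(1−A) = 4πR²·σT_eq⁴, so T_eq⁴ = S(1−A)/(4σ).
T_eq = [7060 × 0.67 / (4 × 5.67×10⁻⁸)]^(1/4) = (2.08×10¹⁰)^(1/4) = 380 K.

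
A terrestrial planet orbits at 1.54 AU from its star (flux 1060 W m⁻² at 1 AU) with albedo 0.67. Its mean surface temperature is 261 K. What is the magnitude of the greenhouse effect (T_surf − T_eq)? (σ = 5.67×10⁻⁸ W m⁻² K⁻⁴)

S = 1060/1.54² = 447.0 W m⁻².
T_eq = [S(1−A)/(4σ)]^(1/4) = [447.0×0.33/(4×5.67×10⁻⁸)]^(1/4) = 159.7 K.
ΔT = T_surf − T_eq = 261 − 159.7.

ΔT ≈ 101.3 K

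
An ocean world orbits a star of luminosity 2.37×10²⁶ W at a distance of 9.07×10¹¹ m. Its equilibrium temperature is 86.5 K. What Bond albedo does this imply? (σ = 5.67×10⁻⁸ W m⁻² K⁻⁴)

Flux: S = L/(4πd²) = 2.37×10²⁶/(4π×(9.07×10¹¹)²) = 22.9 W m⁻².
From T_eq⁴ = S(1−A)/(4σ): 1−A = 4σT_eq⁴/S.
1−A = 4 × 5.67×10⁻⁸ × (86.5)⁴ / 22.9 = 0.554.

A ≈ 0.45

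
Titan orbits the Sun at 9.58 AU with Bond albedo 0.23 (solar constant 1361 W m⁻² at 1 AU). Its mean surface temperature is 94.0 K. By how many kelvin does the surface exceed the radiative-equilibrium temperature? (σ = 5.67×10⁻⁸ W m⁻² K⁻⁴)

S = 1361/9.58² = 14.83 W m⁻².
T_eq = [S(1−A)/(4σ)]^(1/4) = [14.83×0.77/(4×5.67×10⁻⁸)]^(1/4) = 84.2 K.
ΔT = T_surf − T_eq = 94 − 84.2.

ΔT ≈ 9.8 K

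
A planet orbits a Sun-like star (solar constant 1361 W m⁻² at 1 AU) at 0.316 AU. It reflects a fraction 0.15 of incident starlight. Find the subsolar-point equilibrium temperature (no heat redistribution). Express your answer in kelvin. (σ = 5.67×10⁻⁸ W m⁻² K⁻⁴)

Flux at 0.316 AU: S = 1361/0.316² = 1.36×10⁴ W m⁻².
At the subsolar point the surface absorbs S(1−A) and emits σT⁴ per unit area — no factor of 4, since only the local patch is in balance.
T = [1.36×10⁴ × 0.85 / 5.67×10⁻⁸]^(1/4) = (2.04×10¹¹)^(1/4) = 672 K.

T_ss ≈ 672 K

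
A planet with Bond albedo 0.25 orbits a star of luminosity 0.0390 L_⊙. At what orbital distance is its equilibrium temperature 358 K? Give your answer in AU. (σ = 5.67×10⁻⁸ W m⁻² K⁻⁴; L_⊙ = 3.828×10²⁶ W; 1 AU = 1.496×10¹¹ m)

L = 0.0390 × 3.828×10²⁶ = 1.49×10²⁵ W.
From T_eq⁴ = L(1−A)/(16πσd²): d = √[L(1−A)/(16πσT_eq⁴)].
d = √[1.49×10²⁵ × 0.75 / (16π × 5.67×10⁻⁸ × (358)⁴)] = 1.55×10¹⁰ m = 0.103 AU.

d ≈ 0.103 AU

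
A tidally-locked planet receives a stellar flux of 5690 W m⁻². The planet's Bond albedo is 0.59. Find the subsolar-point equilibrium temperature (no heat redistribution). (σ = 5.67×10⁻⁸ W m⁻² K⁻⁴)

At the subsolar point the surface absorbs S(1−A) and emits σT⁴ per unit area — no factor of 4, since only the local patch is in balance.
T = [5690 × 0.41 / 5.67×10⁻⁸]^(1/4) = (4.11×10¹⁰)^(1/4) = 450 K.

T_ss ≈ 450 K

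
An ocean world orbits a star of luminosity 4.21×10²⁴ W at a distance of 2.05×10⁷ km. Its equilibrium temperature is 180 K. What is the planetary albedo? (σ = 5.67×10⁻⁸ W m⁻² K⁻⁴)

A ≈ 0.70

d = 2.05×10⁷ km = 2.05×10¹⁰ m.
Flux: S = L/(4πd²) = 4.21×10²⁴/(4π×(2.05×10¹⁰)²) = 797 W m⁻².
From T_eq⁴ = S(1−A)/(4σ): 1−A = 4σT_eq⁴/S.
1−A = 4 × 5.67×10⁻⁸ × (180)⁴ / 797 = 0.299.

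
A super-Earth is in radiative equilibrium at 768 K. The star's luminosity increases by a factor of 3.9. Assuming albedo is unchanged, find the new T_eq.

T_eq ∝ L^(1/4) · d^(−1/2).
T′ = 768 × 3.9^(1/4) = 1080 K.

T_eq ≈ 1080 K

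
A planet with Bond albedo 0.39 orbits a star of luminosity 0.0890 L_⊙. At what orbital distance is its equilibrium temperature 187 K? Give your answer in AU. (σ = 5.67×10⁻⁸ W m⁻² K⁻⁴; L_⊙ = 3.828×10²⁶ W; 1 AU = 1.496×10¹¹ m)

d ≈ 0.516 AU

L = 0.0890 × 3.828×10²⁶ = 3.41×10²⁵ W.
From T_eq⁴ = L(1−A)/(16πσd²): d = √[L(1−A)/(16πσT_eq⁴)].
d = √[3.41×10²⁵ × 0.61 / (16π × 5.67×10⁻⁸ × (187)⁴)] = 7.72×10¹⁰ m = 0.516 AU.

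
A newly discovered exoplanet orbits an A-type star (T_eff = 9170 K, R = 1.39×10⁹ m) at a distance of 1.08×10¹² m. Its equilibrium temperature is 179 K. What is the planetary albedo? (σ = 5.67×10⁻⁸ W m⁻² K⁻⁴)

L = 4πR_⋆²σT_⋆⁴ = 4π(1.39×10⁹)² × 5.67×10⁻⁸ × (9170)⁴ = 9.73×10²⁷ W.
S = L/(4πd²) = 664 W m⁻².
From T_eq⁴ = S(1−A)/(4σ): 1−A = 4σT_eq⁴/S.
1−A = 4 × 5.67×10⁻⁸ × (179)⁴ / 664 = 0.351.

A ≈ 0.65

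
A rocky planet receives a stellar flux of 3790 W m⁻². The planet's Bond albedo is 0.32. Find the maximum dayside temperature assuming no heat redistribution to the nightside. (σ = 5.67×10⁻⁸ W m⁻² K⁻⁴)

With no redistribution each surface element balances locally: S(1−A) = σT⁴.
T = [3790 × 0.68 / 5.67×10⁻⁸]^(1/4) = (4.55×10¹⁰)^(1/4) = 462 K.

T_ss ≈ 462 K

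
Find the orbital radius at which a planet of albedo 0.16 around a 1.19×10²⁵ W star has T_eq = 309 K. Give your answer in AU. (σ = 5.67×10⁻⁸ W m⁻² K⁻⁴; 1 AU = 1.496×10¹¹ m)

From T_eq⁴ = L(1−A)/(16πσd²): d = √[L(1−A)/(16πσT_eq⁴)].
d = √[1.19×10²⁵ × 0.84 / (16π × 5.67×10⁻⁸ × (309)⁴)] = 1.96×10¹⁰ m = 0.131 AU.

d ≈ 0.131 AU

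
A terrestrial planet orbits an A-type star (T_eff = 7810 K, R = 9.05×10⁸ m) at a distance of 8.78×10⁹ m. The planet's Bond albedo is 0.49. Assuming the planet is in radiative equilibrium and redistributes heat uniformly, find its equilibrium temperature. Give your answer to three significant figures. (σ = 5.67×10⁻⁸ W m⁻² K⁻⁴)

L = 4πR_⋆²σT_⋆⁴ = 4π(9.05×10⁸)² × 5.67×10⁻⁸ × (7810)⁴ = 2.17×10²⁷ W.
S = L/(4πd²) = 2.24×10⁶ W m⁻².
Energy balance: absorbed = emitted ⇒ πR²·S(1−A) = 4πR²·σT_eq⁴, so T_eq⁴ = S(1−A)/(4σ).
T_eq = [2.24×10⁶ × 0.51 / (4 × 5.67×10⁻⁸)]^(1/4) = (5.04×10¹²)^(1/4) = 1500 K.

T_eq ≈ 1500 K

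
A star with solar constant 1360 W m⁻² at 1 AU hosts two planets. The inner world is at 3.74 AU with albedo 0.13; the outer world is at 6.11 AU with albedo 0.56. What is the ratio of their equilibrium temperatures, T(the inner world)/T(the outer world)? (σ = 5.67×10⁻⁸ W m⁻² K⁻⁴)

T₁/T₂ ≈ 1.516

T_eq = [S₀(1−A)/(4σd²)]^(1/4), so T ∝ (1−A)^(1/4) / √d.
T₁ = [1360×0.87/(4×5.67×10⁻⁸×3.74²)]^(1/4) = 138.97 K.
T₂ = [1360×0.44/(4×5.67×10⁻⁸×6.11²)]^(1/4) = 91.69 K.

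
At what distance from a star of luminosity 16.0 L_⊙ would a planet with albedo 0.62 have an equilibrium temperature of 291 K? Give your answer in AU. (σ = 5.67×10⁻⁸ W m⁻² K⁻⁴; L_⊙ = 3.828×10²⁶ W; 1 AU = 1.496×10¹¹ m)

d ≈ 2.26 AU

L = 16.0 × 3.828×10²⁶ = 6.12×10²⁷ W.
From T_eq⁴ = L(1−A)/(16πσd²): d = √[L(1−A)/(16πσT_eq⁴)].
d = √[6.12×10²⁷ × 0.38 / (16π × 5.67×10⁻⁸ × (291)⁴)] = 3.37×10¹¹ m = 2.26 AU.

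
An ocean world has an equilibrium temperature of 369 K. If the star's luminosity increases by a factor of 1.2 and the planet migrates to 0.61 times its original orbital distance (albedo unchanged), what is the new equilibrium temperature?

T_eq ≈ 494 K

T_eq ∝ L^(1/4) · d^(−1/2).
T′ = 369 × 1.2^(1/4) / 0.61^(1/2) = 494 K.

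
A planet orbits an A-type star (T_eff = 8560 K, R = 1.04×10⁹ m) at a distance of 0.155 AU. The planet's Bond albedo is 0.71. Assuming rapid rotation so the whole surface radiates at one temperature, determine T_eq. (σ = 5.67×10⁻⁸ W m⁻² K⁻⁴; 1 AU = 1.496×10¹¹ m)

T_eq ≈ 941 K

d = 0.155 AU = 2.32×10¹⁰ m.
L = 4πR_⋆²σT_⋆⁴ = 4π(1.04×10⁹)² × 5.67×10⁻⁸ × (8560)⁴ = 4.14×10²⁷ W.
S = L/(4πd²) = 6.12×10⁵ W m⁻².
Energy balance: absorbed = emitted ⇒ πR²·S(1−A) = 4πR²·σT_eq⁴, so T_eq⁴ = S(1−A)/(4σ).
T_eq = [6.12×10⁵ × 0.29 / (4 × 5.67×10⁻⁸)]^(1/4) = (7.83×10¹¹)^(1/4) = 941 K.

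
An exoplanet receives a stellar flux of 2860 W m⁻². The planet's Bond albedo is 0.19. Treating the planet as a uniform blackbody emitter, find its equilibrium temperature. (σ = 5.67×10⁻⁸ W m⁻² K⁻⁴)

Energy balance: absorbed = emitted ⇒ πR²·S(1−A) = 4πR²·σT_eq⁴, so T_eq⁴ = S(1−A)/(4σ).
T_eq = [2860 × 0.81 / (4 × 5.67×10⁻⁸)]^(1/4) = (1.02×10¹⁰)^(1/4) = 318 K.

T_eq ≈ 318 K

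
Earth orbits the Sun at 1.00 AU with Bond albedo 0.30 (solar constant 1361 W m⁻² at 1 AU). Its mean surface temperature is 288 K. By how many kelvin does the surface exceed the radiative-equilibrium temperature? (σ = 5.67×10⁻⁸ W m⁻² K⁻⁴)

ΔT ≈ 33.4 K

S = 1361/1.00² = 1361 W m⁻².
T_eq = [S(1−A)/(4σ)]^(1/4) = [1361×0.70/(4×5.67×10⁻⁸)]^(1/4) = 254.6 K.
ΔT = T_surf − T_eq = 288 − 254.6.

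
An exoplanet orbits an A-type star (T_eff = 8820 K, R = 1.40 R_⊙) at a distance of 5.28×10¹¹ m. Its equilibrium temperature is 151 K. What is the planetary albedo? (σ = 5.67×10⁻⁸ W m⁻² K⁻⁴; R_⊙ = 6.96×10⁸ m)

R_⋆ = 1.40 × 6.96×10⁸ = 9.74×10⁸ m.
L = 4πR_⋆²σT_⋆⁴ = 4π(9.74×10⁸)² × 5.67×10⁻⁸ × (8820)⁴ = 4.09×10²⁷ W.
S = L/(4πd²) = 1170 W m⁻².
From T_eq⁴ = S(1−A)/(4σ): 1−A = 4σT_eq⁴/S.
1−A = 4 × 5.67×10⁻⁸ × (151)⁴ / 1170 = 0.101.

A ≈ 0.90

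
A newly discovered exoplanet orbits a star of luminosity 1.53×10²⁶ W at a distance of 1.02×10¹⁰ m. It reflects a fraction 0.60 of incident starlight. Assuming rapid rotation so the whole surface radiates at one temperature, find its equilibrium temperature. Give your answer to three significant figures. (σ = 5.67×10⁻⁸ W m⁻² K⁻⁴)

T_eq ≈ 674 K

Flux: S = L/(4πd²) = 1.53×10²⁶/(4π×(1.02×10¹⁰)²) = 1.17×10⁵ W m⁻².
Energy balance: absorbed = emitted ⇒ πR²·S(1−A) = 4πR²·σT_eq⁴, so T_eq⁴ = S(1−A)/(4σ).
T_eq = [1.17×10⁵ × 0.40 / (4 × 5.67×10⁻⁸)]^(1/4) = (2.06×10¹¹)^(1/4) = 674 K.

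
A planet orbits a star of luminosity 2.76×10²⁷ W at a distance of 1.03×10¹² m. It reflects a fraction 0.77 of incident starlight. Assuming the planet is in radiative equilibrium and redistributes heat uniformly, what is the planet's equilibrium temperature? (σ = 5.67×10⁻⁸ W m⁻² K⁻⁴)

T_eq ≈ 120 K

Flux: S = L/(4πd²) = 2.76×10²⁷/(4π×(1.03×10¹²)²) = 207 W m⁻².
Energy balance: absorbed = emitted ⇒ πR²·S(1−A) = 4πR²·σT_eq⁴, so T_eq⁴ = S(1−A)/(4σ).
T_eq = [207 × 0.23 / (4 × 5.67×10⁻⁸)]^(1/4) = (2.10×10⁸)^(1/4) = 120 K.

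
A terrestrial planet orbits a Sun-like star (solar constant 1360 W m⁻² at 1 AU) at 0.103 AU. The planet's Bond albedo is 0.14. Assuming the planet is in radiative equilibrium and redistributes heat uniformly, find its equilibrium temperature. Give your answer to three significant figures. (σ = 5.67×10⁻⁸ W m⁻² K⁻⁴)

T_eq ≈ 835 K

Flux at 0.103 AU: S = 1360/0.103² = 1.28×10⁵ W m⁻².
Energy balance: absorbed = emitted ⇒ πR²·S(1−A) = 4πR²·σT_eq⁴, so T_eq⁴ = S(1−A)/(4σ).
T_eq = [1.28×10⁵ × 0.86 / (4 × 5.67×10⁻⁸)]^(1/4) = (4.86×10¹¹)^(1/4) = 835 K.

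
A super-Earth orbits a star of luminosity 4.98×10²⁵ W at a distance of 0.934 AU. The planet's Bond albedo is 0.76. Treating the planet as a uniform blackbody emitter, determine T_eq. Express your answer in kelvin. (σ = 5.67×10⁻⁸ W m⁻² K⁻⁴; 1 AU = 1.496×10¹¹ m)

d = 0.934 AU = 1.40×10¹¹ m.
Flux: S = L/(4πd²) = 4.98×10²⁵/(4π×(1.40×10¹¹)²) = 203 W m⁻².
Energy balance: absorbed = emitted ⇒ πR²·S(1−A) = 4πR²·σT_eq⁴, so T_eq⁴ = S(1−A)/(4σ).
T_eq = [203 × 0.24 / (4 × 5.67×10⁻⁸)]^(1/4) = (2.15×10⁸)^(1/4) = 121 K.

T_eq ≈ 121 K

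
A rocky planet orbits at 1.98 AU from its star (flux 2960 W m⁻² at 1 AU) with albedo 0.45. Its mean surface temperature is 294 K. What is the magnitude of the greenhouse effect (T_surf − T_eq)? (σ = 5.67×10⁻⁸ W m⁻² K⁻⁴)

ΔT ≈ 87.1 K

S = 2960/1.98² = 755.0 W m⁻².
T_eq = [S(1−A)/(4σ)]^(1/4) = [755.0×0.55/(4×5.67×10⁻⁸)]^(1/4) = 206.9 K.
ΔT = T_surf − T_eq = 294 − 206.9.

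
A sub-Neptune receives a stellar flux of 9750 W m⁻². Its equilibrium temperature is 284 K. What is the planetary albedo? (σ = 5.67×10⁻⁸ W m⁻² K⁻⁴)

A ≈ 0.85

From T_eq⁴ = S(1−A)/(4σ): 1−A = 4σT_eq⁴/S.
1−A = 4 × 5.67×10⁻⁸ × (284)⁴ / 9750 = 0.151.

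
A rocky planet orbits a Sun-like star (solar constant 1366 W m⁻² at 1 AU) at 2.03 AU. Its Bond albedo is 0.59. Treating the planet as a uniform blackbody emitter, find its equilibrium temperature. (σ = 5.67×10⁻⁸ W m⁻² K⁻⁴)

Flux at 2.03 AU: S = 1366/2.03² = 331 W m⁻².
Energy balance: absorbed = emitted ⇒ πR²·S(1−A) = 4πR²·σT_eq⁴, so T_eq⁴ = S(1−A)/(4σ).
T_eq = [331 × 0.41 / (4 × 5.67×10⁻⁸)]^(1/4) = (5.99×10⁸)^(1/4) = 156 K.

T_eq ≈ 156 K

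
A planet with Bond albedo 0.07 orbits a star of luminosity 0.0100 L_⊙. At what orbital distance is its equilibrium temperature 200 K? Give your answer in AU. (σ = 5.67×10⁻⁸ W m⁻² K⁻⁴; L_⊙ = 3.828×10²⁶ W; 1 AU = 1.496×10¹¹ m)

d ≈ 0.187 AU

L = 0.0100 × 3.828×10²⁶ = 3.83×10²⁴ W.
From T_eq⁴ = L(1−A)/(16πσd²): d = √[L(1−A)/(16πσT_eq⁴)].
d = √[3.83×10²⁴ × 0.93 / (16π × 5.67×10⁻⁸ × (200)⁴)] = 2.79×10¹⁰ m = 0.187 AU.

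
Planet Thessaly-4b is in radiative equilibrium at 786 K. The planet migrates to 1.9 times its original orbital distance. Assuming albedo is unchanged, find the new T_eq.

T_eq ≈ 570 K

T_eq ∝ L^(1/4) · d^(−1/2).
T′ = 786 / 1.9^(1/2) = 570 K.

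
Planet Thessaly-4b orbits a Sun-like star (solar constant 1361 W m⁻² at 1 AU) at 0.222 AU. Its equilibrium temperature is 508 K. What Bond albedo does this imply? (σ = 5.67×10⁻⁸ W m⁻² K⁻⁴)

Flux at 0.222 AU: S = 1361/0.222² = 2.76×10⁴ W m⁻².
From T_eq⁴ = S(1−A)/(4σ): 1−A = 4σT_eq⁴/S.
1−A = 4 × 5.67×10⁻⁸ × (508)⁴ / 2.76×10⁴ = 0.547.

A ≈ 0.45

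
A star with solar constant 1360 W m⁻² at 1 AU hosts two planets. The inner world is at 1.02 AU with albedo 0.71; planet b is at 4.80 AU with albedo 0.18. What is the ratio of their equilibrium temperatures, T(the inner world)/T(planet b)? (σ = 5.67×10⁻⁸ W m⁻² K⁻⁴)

T₁/T₂ ≈ 1.673

T_eq = [S₀(1−A)/(4σd²)]^(1/4), so T ∝ (1−A)^(1/4) / √d.
T₁ = [1360×0.29/(4×5.67×10⁻⁸×1.02²)]^(1/4) = 202.20 K.
T₂ = [1360×0.82/(4×5.67×10⁻⁸×4.80²)]^(1/4) = 120.87 K.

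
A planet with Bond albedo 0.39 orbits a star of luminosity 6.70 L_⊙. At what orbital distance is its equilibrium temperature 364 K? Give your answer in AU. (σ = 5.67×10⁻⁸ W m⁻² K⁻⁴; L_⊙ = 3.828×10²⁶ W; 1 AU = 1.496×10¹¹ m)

L = 6.70 × 3.828×10²⁶ = 2.56×10²⁷ W.
From T_eq⁴ = L(1−A)/(16πσd²): d = √[L(1−A)/(16πσT_eq⁴)].
d = √[2.56×10²⁷ × 0.61 / (16π × 5.67×10⁻⁸ × (364)⁴)] = 1.77×10¹¹ m = 1.18 AU.

d ≈ 1.18 AU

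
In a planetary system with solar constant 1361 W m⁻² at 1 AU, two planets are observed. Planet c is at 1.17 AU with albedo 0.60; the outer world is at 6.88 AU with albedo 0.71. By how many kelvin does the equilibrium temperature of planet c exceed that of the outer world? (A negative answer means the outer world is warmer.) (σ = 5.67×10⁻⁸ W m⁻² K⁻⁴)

ΔT ≈ 126.8 K

T_eq = [S₀(1−A)/(4σd²)]^(1/4), so T ∝ (1−A)^(1/4) / √d.
T₁ = [1361×0.40/(4×5.67×10⁻⁸×1.17²)]^(1/4) = 204.63 K.
T₂ = [1361×0.29/(4×5.67×10⁻⁸×6.88²)]^(1/4) = 77.87 K.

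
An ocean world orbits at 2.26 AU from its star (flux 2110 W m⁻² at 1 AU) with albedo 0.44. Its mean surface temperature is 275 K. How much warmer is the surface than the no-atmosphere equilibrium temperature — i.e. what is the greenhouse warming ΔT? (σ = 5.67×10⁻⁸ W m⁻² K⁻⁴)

ΔT ≈ 96.3 K

S = 2110/2.26² = 413.1 W m⁻².
T_eq = [S(1−A)/(4σ)]^(1/4) = [413.1×0.56/(4×5.67×10⁻⁸)]^(1/4) = 178.7 K.
ΔT = T_surf − T_eq = 275 − 178.7.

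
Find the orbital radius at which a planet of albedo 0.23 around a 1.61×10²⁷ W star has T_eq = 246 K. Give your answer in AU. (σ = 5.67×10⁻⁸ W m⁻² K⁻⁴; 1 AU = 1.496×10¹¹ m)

From T_eq⁴ = L(1−A)/(16πσd²): d = √[L(1−A)/(16πσT_eq⁴)].
d = √[1.61×10²⁷ × 0.77 / (16π × 5.67×10⁻⁸ × (246)⁴)] = 3.45×10¹¹ m = 2.30 AU.

d ≈ 2.30 AU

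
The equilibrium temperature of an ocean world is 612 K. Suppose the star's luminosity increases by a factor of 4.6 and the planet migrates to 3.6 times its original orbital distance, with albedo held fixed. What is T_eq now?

T_eq ≈ 472 K

T_eq ∝ L^(1/4) · d^(−1/2).
T′ = 612 × 4.6^(1/4) / 3.6^(1/2) = 472 K.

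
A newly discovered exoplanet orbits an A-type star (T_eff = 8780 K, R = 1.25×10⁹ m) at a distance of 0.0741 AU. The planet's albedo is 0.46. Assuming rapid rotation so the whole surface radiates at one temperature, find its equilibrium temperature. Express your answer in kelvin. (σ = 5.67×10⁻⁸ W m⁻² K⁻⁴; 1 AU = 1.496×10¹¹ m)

d = 0.0741 AU = 1.11×10¹⁰ m.
L = 4πR_⋆²σT_⋆⁴ = 4π(1.25×10⁹)² × 5.67×10⁻⁸ × (8780)⁴ = 6.62×10²⁷ W.
S = L/(4πd²) = 4.28×10⁶ W m⁻².
Energy balance: absorbed = emitted ⇒ πR²·S(1−A) = 4πR²·σT_eq⁴, so T_eq⁴ = S(1−A)/(4σ).
T_eq = [4.28×10⁶ × 0.54 / (4 × 5.67×10⁻⁸)]^(1/4) = (1.02×10¹³)^(1/4) = 1790 K.

T_eq ≈ 1790 K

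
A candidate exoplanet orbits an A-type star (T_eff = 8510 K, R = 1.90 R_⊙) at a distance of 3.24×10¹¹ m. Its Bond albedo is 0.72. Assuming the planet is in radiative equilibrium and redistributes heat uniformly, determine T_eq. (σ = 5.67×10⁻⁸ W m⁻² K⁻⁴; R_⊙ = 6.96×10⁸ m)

R_⋆ = 1.90 × 6.96×10⁸ = 1.32×10⁹ m.
L = 4πR_⋆²σT_⋆⁴ = 4π(1.32×10⁹)² × 5.67×10⁻⁸ × (8510)⁴ = 6.53×10²⁷ W.
S = L/(4πd²) = 4950 W m⁻².
Energy balance: absorbed = emitted ⇒ πR²·S(1−A) = 4πR²·σT_eq⁴, so T_eq⁴ = S(1−A)/(4σ).
T_eq = [4950 × 0.28 / (4 × 5.67×10⁻⁸)]^(1/4) = (6.12×10⁹)^(1/4) = 280 K.

T_eq ≈ 280 K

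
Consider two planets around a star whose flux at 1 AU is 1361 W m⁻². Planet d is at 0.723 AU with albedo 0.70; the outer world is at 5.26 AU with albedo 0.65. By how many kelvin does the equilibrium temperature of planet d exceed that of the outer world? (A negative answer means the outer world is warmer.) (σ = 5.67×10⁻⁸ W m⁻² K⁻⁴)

ΔT ≈ 148.9 K

T_eq = [S₀(1−A)/(4σd²)]^(1/4), so T ∝ (1−A)^(1/4) / √d.
T₁ = [1361×0.30/(4×5.67×10⁻⁸×0.723²)]^(1/4) = 242.25 K.
T₂ = [1361×0.35/(4×5.67×10⁻⁸×5.26²)]^(1/4) = 93.34 K.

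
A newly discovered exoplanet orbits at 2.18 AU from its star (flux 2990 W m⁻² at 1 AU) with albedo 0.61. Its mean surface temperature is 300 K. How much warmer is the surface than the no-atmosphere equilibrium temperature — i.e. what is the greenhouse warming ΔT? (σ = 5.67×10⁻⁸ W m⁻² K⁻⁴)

S = 2990/2.18² = 629.2 W m⁻².
T_eq = [S(1−A)/(4σ)]^(1/4) = [629.2×0.39/(4×5.67×10⁻⁸)]^(1/4) = 181.4 K.
ΔT = T_surf − T_eq = 300 − 181.4.

ΔT ≈ 118.6 K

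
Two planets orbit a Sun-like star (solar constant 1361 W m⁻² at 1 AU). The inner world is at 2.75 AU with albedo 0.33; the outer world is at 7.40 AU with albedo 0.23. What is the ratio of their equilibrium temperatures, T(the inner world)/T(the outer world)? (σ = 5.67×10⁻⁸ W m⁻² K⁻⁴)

T_eq = [S₀(1−A)/(4σd²)]^(1/4), so T ∝ (1−A)^(1/4) / √d.
T₁ = [1361×0.67/(4×5.67×10⁻⁸×2.75²)]^(1/4) = 151.85 K.
T₂ = [1361×0.77/(4×5.67×10⁻⁸×7.40²)]^(1/4) = 95.84 K.

T₁/T₂ ≈ 1.584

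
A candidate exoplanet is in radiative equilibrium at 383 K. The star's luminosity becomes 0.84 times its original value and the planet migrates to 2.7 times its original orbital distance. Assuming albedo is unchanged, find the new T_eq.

T_eq ∝ L^(1/4) · d^(−1/2).
T′ = 383 × 0.84^(1/4) / 2.7^(1/2) = 223 K.

T_eq ≈ 223 K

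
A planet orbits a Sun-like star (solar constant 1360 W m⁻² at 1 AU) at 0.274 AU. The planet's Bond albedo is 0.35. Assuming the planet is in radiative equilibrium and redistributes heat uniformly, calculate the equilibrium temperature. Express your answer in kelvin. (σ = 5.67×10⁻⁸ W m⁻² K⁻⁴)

T_eq ≈ 477 K

Flux at 0.274 AU: S = 1360/0.274² = 1.81×10⁴ W m⁻².
Energy balance: absorbed = emitted ⇒ πR²·S(1−A) = 4πR²·σT_eq⁴, so T_eq⁴ = S(1−A)/(4σ).
T_eq = [1.81×10⁴ × 0.65 / (4 × 5.67×10⁻⁸)]^(1/4) = (5.19×10¹⁰)^(1/4) = 477 K.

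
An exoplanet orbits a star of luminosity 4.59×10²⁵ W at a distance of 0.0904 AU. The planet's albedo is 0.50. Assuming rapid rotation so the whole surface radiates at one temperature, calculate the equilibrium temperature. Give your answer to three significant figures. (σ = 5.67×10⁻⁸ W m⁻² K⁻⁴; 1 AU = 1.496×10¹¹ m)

d = 0.0904 AU = 1.35×10¹⁰ m.
Flux: S = L/(4πd²) = 4.59×10²⁵/(4π×(1.35×10¹⁰)²) = 2.00×10⁴ W m⁻².
Energy balance: absorbed = emitted ⇒ πR²·S(1−A) = 4πR²·σT_eq⁴, so T_eq⁴ = S(1−A)/(4σ).
T_eq = [2.00×10⁴ × 0.50 / (4 × 5.67×10⁻⁸)]^(1/4) = (4.40×10¹⁰)^(1/4) = 458 K.

T_eq ≈ 458 K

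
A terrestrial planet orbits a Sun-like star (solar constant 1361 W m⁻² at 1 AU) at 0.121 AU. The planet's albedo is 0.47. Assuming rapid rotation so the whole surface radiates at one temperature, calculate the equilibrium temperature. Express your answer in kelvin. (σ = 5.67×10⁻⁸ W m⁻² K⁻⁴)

Flux at 0.121 AU: S = 1361/0.121² = 9.30×10⁴ W m⁻².
Energy balance: absorbed = emitted ⇒ πR²·S(1−A) = 4πR²·σT_eq⁴, so T_eq⁴ = S(1−A)/(4σ).
T_eq = [9.30×10⁴ × 0.53 / (4 × 5.67×10⁻⁸)]^(1/4) = (2.17×10¹¹)^(1/4) = 683 K.

T_eq ≈ 683 K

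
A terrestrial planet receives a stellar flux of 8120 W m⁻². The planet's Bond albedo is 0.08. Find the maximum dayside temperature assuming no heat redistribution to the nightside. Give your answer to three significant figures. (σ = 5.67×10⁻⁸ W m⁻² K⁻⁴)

T_ss ≈ 602 K

With no redistribution each surface element balances locally: S(1−A) = σT⁴.
T = [8120 × 0.92 / 5.67×10⁻⁸]^(1/4) = (1.32×10¹¹)^(1/4) = 602 K.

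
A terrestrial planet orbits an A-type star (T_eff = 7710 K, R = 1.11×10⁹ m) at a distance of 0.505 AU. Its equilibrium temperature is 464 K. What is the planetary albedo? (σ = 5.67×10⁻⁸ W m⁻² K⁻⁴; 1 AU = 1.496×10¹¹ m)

d = 0.505 AU = 7.55×10¹⁰ m.
L = 4πR_⋆²σT_⋆⁴ = 4π(1.11×10⁹)² × 5.67×10⁻⁸ × (7710)⁴ = 3.10×10²⁷ W.
S = L/(4πd²) = 4.33×10⁴ W m⁻².
From T_eq⁴ = S(1−A)/(4σ): 1−A = 4σT_eq⁴/S.
1−A = 4 × 5.67×10⁻⁸ × (464)⁴ / 4.33×10⁴ = 0.243.

A ≈ 0.76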